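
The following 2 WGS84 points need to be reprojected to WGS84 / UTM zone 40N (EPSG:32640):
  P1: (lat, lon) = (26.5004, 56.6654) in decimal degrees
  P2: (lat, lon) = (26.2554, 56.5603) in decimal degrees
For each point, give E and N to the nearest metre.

UTM zone 40N: λ₀ = 57°, k₀ = 0.9996.
P1 (26.5004°, 56.6654°) → (466657.038, 2931145.343) m.
P2 (26.2554°, 56.5603°) → (456091.173, 2904042.808) m.

P1: E 466657 m, N 2931145 m; P2: E 456091 m, N 2904043 m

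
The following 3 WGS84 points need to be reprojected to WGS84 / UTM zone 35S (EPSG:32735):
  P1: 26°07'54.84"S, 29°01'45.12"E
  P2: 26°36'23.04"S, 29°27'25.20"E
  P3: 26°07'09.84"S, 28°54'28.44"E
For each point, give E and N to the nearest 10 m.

P1: E 702880 m, N 7108130 m; P2: E 744660 m, N 7054810 m; P3: E 690770 m, N 7109690 m

UTM zone 35S: λ₀ = 27°, k₀ = 0.9996.
P1 (-26.1319°, 29.0292°) → (702876.425, 7108126.197) m.
P2 (-26.6064°, 29.4570°) → (744659.907, 7054808.019) m.
P3 (-26.1194°, 28.9079°) → (690766.492, 7109694.624) m.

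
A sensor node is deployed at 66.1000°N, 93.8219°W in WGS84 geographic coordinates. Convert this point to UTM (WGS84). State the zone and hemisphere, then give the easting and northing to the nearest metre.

Zone 15N: E 462844 m, N 7331300 m

Longitude -93.8219° lies in the 6° band [-96°, -90°), giving zone 15; latitude is north of the equator, so 15N.
Zone 15 central meridian λ₀ = 6×15 − 183 = -93°; Δλ = -0.8219°.
Transverse Mercator on WGS84 with k₀ = 0.9996 gives E = 462843.762 m, N = 7331300.056 m.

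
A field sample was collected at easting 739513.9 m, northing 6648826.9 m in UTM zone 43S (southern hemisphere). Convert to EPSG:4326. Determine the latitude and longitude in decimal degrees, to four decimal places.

Zone 43S: λ₀ = 75°, k₀ = 0.9996, false easting 500000 m, false northing 10000000 m.
Meridian distance M = (N − FN)/k₀ = -3352514.1 m.
Inverse transverse Mercator on WGS84 gives φ = -30.26860015°, λ = 77.48970042°.

lat -30.2686°, lon 77.4897°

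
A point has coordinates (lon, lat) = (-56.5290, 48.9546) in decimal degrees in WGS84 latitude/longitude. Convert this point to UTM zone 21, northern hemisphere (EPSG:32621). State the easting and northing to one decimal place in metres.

E 534481.4 m, N 5422515.8 m

Zone 21 central meridian λ₀ = 6×21 − 183 = -57°; Δλ = +0.4710°.
Transverse Mercator on WGS84 with k₀ = 0.9996 gives E = 534481.377 m, N = 5422515.789 m.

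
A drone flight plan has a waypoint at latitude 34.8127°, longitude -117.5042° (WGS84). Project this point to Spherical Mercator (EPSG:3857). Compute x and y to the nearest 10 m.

x -13080510 m, y 4138460 m

Web Mercator is spherical with R = a = 6378137 m.
x = R·λ = 6378137 × -2.050835175 = -13080507.710 m.
y = R·ln tan(π/4 + φ/2) = 6378137 × 0.648850419 = 4138456.864 m.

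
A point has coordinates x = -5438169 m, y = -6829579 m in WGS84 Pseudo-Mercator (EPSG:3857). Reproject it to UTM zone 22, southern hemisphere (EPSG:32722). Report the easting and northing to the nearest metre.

E 646925 m, N 4218701 m

Web Mercator inverse (R = 6378137 m) → φ = -52.16259898°, λ = -48.85190330°.
UTM 22S forward: E = 646924.630 m, N = 4218701.222 m.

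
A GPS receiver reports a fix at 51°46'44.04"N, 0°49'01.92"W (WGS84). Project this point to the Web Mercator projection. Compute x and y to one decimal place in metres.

Web Mercator is spherical with R = a = 6378137 m.
x = R·λ = 6378137 × -0.014262831 = -90970.288 m.
y = R·ln tan(π/4 + φ/2) = 6378137 × 1.059909194 = 6760246.045 m.

x -90970.3 m, y 6760246.0 m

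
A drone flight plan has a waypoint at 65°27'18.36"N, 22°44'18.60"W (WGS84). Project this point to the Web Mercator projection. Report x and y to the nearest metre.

Web Mercator is spherical with R = a = 6378137 m.
x = R·λ = 6378137 × -0.396861692 = -2531238.241 m.
y = R·ln tan(π/4 + φ/2) = 6378137 × 1.525411077 = 9729280.830 m.

x -2531238 m, y 9729281 m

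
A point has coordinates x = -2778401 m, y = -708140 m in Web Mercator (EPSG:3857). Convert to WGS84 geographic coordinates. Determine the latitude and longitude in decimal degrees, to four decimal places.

lat -6.3483°, lon -24.9588°

R = 6378137 m. λ = x/R = -24.95880084°.
φ = 2·arctan(exp(y/R)) − 90° = 2·arctan(0.89492) − 90° = -6.34830084°.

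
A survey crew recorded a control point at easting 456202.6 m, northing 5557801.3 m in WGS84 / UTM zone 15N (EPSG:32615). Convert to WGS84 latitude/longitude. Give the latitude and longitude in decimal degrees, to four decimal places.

lat 50.1708°, lon -93.6133°

Zone 15N: λ₀ = -93°, k₀ = 0.9996, false easting 500000 m.
Meridian distance M = (N − FN)/k₀ = 5560025.3 m.
Inverse transverse Mercator on WGS84 gives φ = 50.17079977°, λ = -93.61330064°.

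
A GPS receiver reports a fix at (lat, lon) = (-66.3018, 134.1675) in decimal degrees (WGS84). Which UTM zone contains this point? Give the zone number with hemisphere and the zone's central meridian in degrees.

UTM zone = ⌊(λ + 180)/6⌋ + 1; 134.1675° ∈ [132°, 138°) → zone 53.
Hemisphere: S (φ < 0).
Central meridian λ₀ = 6×53 − 183 = 135°.

Zone 53S, central meridian 135°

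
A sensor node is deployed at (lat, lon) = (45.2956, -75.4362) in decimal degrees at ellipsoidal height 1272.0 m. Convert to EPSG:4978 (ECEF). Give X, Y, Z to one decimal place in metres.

WGS84: a = 6378137 m, e² = 0.006694380; N(φ) = a/√(1−e²sin²φ) = 6388948.989 m.
X = (N+h)·cosφ·cosλ = 1130352.647 m; Y = (N+h)·cosφ·sinλ = -4350757.809 m; Z = (N(1−e²)+h)·sinφ = 4511421.904 m.

X 1130352.6 m, Y -4350757.8 m, Z 4511421.9 m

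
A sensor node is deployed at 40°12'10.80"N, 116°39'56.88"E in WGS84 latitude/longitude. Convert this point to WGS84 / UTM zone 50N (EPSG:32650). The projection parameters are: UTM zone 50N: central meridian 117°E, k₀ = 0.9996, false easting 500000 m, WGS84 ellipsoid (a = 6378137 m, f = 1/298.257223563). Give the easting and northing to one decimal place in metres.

Zone 50 central meridian λ₀ = 6×50 − 183 = 117°; Δλ = -0.3342°.
Transverse Mercator on WGS84 with k₀ = 0.9996 gives E = 471557.417 m, N = 4450342.174 m.

E 471557.4 m, N 4450342.2 m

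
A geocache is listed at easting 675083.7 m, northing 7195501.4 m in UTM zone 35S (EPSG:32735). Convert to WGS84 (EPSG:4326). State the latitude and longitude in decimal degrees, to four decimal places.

Zone 35S: λ₀ = 27°, k₀ = 0.9996, false easting 500000 m, false northing 10000000 m.
Meridian distance M = (N − FN)/k₀ = -2805620.8 m.
Inverse transverse Mercator on WGS84 gives φ = -25.34689996°, λ = 28.73979965°.

lat -25.3469°, lon 28.7398°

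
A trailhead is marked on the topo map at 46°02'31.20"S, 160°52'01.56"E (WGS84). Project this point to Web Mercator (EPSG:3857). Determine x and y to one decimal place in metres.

x 17907643.7 m, y -5787082.3 m

Web Mercator is spherical with R = a = 6378137 m.
x = R·λ = 6378137 × 2.807660553 = 17907643.657 m.
y = R·ln tan(π/4 + φ/2) = 6378137 × -0.907331139 = -5787082.306 m.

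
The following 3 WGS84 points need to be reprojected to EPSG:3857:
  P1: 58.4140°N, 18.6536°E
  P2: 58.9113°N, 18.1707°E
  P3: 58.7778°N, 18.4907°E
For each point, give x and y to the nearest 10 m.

Web Mercator: x = R·λ, y = R·ln tan(π/4+φ/2), R = 6378137 m.
P1 (58.4140°, 18.6536°) → (2076509.253, 8054793.515) m.
P2 (58.9113°, 18.1707°) → (2022753.071, 8161240.060) m.
P3 (58.7778°, 18.4907°) → (2058375.308, 8132515.143) m.

P1: x 2076510 m, y 8054790 m; P2: x 2022750 m, y 8161240 m; P3: x 2058380 m, y 8132520 m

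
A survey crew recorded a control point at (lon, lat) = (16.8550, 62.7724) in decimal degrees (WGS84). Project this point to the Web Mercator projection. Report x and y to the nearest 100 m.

Web Mercator is spherical with R = a = 6378137 m.
x = R·λ = 6378137 × 0.294175245 = 1876290.017 m.
y = R·ln tan(π/4 + φ/2) = 6378137 × 1.418072260 = 9044659.152 m.

x 1876300 m, y 9044700 m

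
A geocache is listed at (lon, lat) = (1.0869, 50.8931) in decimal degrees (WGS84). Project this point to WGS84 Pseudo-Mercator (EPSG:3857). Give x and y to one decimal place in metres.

Web Mercator is spherical with R = a = 6378137 m.
x = R·λ = 6378137 × 0.018969984 = 120993.155 m.
y = R·ln tan(π/4 + φ/2) = 6378137 × 1.035162163 = 6602406.090 m.

x 120993.2 m, y 6602406.1 m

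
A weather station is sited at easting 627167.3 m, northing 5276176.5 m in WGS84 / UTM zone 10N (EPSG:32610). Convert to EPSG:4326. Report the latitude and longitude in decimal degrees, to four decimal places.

lat 47.6265°, lon -121.3074°

Zone 10N: λ₀ = -123°, k₀ = 0.9996, false easting 500000 m.
Meridian distance M = (N − FN)/k₀ = 5278287.8 m.
Inverse transverse Mercator on WGS84 gives φ = 47.62650030°, λ = -121.30740034°.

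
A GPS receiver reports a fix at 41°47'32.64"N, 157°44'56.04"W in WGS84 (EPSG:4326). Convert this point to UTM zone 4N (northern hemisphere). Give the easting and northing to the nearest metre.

Zone 4 central meridian λ₀ = 6×4 − 183 = -159°; Δλ = +1.2511°.
Transverse Mercator on WGS84 with k₀ = 0.9996 gives E = 603950.159 m, N = 4627483.464 m.

E 603950 m, N 4627483 m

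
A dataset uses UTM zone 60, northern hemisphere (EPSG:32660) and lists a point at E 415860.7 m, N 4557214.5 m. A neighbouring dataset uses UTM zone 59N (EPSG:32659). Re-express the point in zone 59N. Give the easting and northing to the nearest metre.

UTM 60N → geographic: φ = 41.16190039°, λ = 175.99709978°.
UTM 59N (λ₀ = 171°) forward: E = 919305.300 m, N = 4568781.217 m.

E 919305 m, N 4568781 m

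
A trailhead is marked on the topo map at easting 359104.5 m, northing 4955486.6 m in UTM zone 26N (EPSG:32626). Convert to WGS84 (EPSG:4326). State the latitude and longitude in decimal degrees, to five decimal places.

lat 44.73890°, lon -28.77960°

Zone 26N: λ₀ = -27°, k₀ = 0.9996, false easting 500000 m.
Meridian distance M = (N − FN)/k₀ = 4957469.6 m.
Inverse transverse Mercator on WGS84 gives φ = 44.73890028°, λ = -28.77960001°.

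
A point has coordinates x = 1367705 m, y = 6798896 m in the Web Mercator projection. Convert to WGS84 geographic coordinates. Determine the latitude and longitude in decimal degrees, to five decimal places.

lat 51.99320°, lon 12.28630°

R = 6378137 m. λ = x/R = 12.28630306°.
φ = 2·arctan(exp(y/R)) − 90° = 2·arctan(2.90365) − 90° = 51.99319989°.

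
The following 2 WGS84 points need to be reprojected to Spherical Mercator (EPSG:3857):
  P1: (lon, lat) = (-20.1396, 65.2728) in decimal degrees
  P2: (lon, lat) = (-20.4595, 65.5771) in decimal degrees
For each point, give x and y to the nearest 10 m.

P1: x -2241930 m, y 9680600 m; P2: x -2277540 m, y 9762050 m

Web Mercator: x = R·λ, y = R·ln tan(π/4+φ/2), R = 6378137 m.
P1 (65.2728°, -20.1396°) → (-2241930.017, 9680597.858) m.
P2 (65.5771°, -20.4595°) → (-2277541.122, 9762050.559) m.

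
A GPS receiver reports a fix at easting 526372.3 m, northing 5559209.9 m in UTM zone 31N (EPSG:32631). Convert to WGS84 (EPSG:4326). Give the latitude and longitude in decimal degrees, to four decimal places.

lat 50.1845°, lon 3.3694°

Zone 31N: λ₀ = 3°, k₀ = 0.9996, false easting 500000 m.
Meridian distance M = (N − FN)/k₀ = 5561434.5 m.
Inverse transverse Mercator on WGS84 gives φ = 50.18450013°, λ = 3.36939954°.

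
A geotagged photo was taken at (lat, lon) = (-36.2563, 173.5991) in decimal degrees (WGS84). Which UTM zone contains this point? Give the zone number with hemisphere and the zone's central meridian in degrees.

UTM zone = ⌊(λ + 180)/6⌋ + 1; 173.5991° ∈ [168°, 174°) → zone 59.
Hemisphere: S (φ < 0).
Central meridian λ₀ = 6×59 − 183 = 171°.

Zone 59S, central meridian 171°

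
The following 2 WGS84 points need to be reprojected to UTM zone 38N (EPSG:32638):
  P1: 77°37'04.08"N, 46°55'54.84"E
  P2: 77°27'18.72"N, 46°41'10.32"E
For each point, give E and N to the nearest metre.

UTM zone 38N: λ₀ = 45°, k₀ = 0.9996.
P1 (77.6178°, 46.9319°) → (546236.828, 8616477.908) m.
P2 (77.4552°, 46.6862°) → (540879.441, 8598158.044) m.

P1: E 546237 m, N 8616478 m; P2: E 540879 m, N 8598158 m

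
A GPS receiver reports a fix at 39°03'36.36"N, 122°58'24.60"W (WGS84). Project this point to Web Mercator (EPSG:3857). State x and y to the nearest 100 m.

x -13689300 m, y 4730300 m

Web Mercator is spherical with R = a = 6378137 m.
x = R·λ = 6378137 × -2.146292468 = -13689347.401 m.
y = R·ln tan(π/4 + φ/2) = 6378137 × 0.741640395 = 4730284.042 m.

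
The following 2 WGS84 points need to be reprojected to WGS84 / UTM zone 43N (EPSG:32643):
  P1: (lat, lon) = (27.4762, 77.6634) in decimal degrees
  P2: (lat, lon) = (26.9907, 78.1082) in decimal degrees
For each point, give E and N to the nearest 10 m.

UTM zone 43N: λ₀ = 75°, k₀ = 0.9996.
P1 (27.4762°, 77.6634°) → (763182.356, 3042004.163) m.
P2 (26.9907°, 78.1082°) → (808495.613, 2989205.262) m.

P1: E 763180 m, N 3042000 m; P2: E 808500 m, N 2989210 m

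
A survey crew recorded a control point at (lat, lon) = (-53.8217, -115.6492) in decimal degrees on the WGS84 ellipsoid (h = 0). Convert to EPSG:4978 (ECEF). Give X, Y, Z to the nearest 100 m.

WGS84: a = 6378137 m, e² = 0.006694380; N(φ) = a/√(1−e²sin²φ) = 6392092.416 m.
X = (N+h)·cosφ·cosλ = -1633289.907 m; Y = (N+h)·cosφ·sinλ = -3401440.267 m; Z = (N(1−e²)+h)·sinφ = -5125054.044 m.

X -1633300 m, Y -3401400 m, Z -5125100 m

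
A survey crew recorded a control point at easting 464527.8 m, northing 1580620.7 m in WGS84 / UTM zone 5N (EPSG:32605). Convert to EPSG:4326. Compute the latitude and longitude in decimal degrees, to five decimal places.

Zone 5N: λ₀ = -153°, k₀ = 0.9996, false easting 500000 m.
Meridian distance M = (N − FN)/k₀ = 1581253.2 m.
Inverse transverse Mercator on WGS84 gives φ = 14.29720001°, λ = -153.32889983°.

lat 14.29720°, lon -153.32890°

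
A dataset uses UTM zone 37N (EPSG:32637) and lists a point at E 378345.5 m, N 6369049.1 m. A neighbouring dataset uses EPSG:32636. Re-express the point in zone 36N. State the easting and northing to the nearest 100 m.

UTM 37N → geographic: φ = 57.44780031°, λ = 36.97280004°.
UTM 36N (λ₀ = 33°) forward: E = 738352.575 m, N = 6374204.487 m.

E 738400 m, N 6374200 m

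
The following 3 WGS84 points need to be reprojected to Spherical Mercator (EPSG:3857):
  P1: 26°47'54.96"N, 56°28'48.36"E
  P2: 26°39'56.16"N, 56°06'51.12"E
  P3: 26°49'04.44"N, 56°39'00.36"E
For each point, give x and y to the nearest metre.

P1: x 6287336 m, y 3098332 m; P2: x 6246604 m, y 3081755 m; P3: x 6306260 m, y 3100739 m

Web Mercator: x = R·λ, y = R·ln tan(π/4+φ/2), R = 6378137 m.
P1 (26.7986°, 56.4801°) → (6287335.972, 3098331.935) m.
P2 (26.6656°, 56.1142°) → (6246604.170, 3081754.650) m.
P3 (26.8179°, 56.6501°) → (6306260.285, 3100739.124) m.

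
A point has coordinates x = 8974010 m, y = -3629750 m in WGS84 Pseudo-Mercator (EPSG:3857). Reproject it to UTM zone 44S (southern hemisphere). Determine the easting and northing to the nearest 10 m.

E 463230 m, N 6572890 m

Web Mercator inverse (R = 6378137 m) → φ = -30.97690361°, λ = 80.61490343°.
UTM 44S forward: E = 463227.358 m, N = 6572894.117 m.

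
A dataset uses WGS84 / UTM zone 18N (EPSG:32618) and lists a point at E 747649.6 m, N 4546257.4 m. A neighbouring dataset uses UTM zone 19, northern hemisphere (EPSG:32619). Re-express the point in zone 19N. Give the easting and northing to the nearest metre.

E 243236 m, N 4546571 m

UTM 18N → geographic: φ = 41.02989978°, λ = -72.05419964°.
UTM 19N (λ₀ = -69°) forward: E = 243236.230 m, N = 4546570.959 m.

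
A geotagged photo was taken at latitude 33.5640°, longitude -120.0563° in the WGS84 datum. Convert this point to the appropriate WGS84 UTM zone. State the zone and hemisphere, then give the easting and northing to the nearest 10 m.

Longitude -120.0563° lies in the 6° band [-126°, -120°), giving zone 10; latitude is north of the equator, so 10N.
Zone 10 central meridian λ₀ = 6×10 − 183 = -123°; Δλ = +2.9437°.
Transverse Mercator on WGS84 with k₀ = 0.9996 gives E = 773272.385 m, N = 3717698.065 m.

Zone 10N: E 773270 m, N 3717700 m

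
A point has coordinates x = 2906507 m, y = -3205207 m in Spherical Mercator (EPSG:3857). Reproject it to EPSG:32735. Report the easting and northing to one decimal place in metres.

Web Mercator inverse (R = 6378137 m) → φ = -27.65229937°, λ = 26.10959662°.
UTM 35S forward: E = 412171.868 m, N = 6940996.495 m.

E 412171.9 m, N 6940996.5 m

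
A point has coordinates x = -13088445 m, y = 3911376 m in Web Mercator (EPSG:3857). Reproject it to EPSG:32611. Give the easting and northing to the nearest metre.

E 446312 m, N 3664849 m

Web Mercator inverse (R = 6378137 m) → φ = 33.12100207°, λ = -117.57550189°.
UTM 11N forward: E = 446312.149 m, N = 3664848.707 m.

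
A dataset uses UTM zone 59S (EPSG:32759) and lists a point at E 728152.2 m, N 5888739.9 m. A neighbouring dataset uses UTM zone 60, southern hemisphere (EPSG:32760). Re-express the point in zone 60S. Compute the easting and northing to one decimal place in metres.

UTM 59S → geographic: φ = -37.11989962°, λ = 173.56799991°.
UTM 60S (λ₀ = 177°) forward: E = 195064.327 m, N = 5886311.368 m.

E 195064.3 m, N 5886311.4 m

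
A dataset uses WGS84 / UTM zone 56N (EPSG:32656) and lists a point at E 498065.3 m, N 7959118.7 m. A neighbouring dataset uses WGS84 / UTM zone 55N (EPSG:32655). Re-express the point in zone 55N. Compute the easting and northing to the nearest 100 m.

E 707700 m, N 7969400 m

UTM 56N → geographic: φ = 71.73269971°, λ = 152.94469908°.
UTM 55N (λ₀ = 147°) forward: E = 707675.083 m, N = 7969359.488 m.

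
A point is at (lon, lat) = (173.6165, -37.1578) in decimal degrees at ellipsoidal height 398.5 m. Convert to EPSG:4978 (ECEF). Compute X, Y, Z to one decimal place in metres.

WGS84: a = 6378137 m, e² = 0.006694380; N(φ) = a/√(1−e²sin²φ) = 6385940.010 m.
X = (N+h)·cosφ·cosλ = -5058195.605 m; Y = (N+h)·cosφ·sinλ = 565892.608 m; Z = (N(1−e²)+h)·sinφ = -3831605.437 m.

X -5058195.6 m, Y 565892.6 m, Z -3831605.4 m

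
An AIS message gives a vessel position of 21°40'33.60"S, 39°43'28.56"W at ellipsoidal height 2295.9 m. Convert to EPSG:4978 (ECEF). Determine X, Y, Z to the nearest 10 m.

X 4562420 m, Y -3791110 m, Z -2341960 m

WGS84: a = 6378137 m, e² = 0.006694380; N(φ) = a/√(1−e²sin²φ) = 6381051.511 m.
X = (N+h)·cosφ·cosλ = 4562423.261 m; Y = (N+h)·cosφ·sinλ = -3791107.006 m; Z = (N(1−e²)+h)·sinφ = -2341959.524 m.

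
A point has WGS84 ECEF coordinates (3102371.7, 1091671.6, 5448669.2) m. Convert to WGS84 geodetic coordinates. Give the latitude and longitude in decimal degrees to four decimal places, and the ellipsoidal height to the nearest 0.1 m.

lat 59.0546°, lon 19.3861°, h 1869.0 m

λ = atan2(Y, X) = 19.38609943°; p = √(X²+Y²) = 3288838.3 m.
Bowring's method on WGS84 (a = 6378137 m, b = 6356752.314 m) gives φ = 59.05459948°, h = 1868.981 m.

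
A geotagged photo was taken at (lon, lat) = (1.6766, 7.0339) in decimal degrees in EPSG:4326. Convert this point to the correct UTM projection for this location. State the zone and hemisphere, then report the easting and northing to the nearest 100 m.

Longitude 1.6766° lies in the 6° band [0°, 6°), giving zone 31; latitude is north of the equator, so 31N.
Zone 31 central meridian λ₀ = 6×31 − 183 = 3°; Δλ = -1.3234°.
Transverse Mercator on WGS84 with k₀ = 0.9996 gives E = 353826.992 m, N = 777703.146 m.

Zone 31N: E 353800 m, N 777700 m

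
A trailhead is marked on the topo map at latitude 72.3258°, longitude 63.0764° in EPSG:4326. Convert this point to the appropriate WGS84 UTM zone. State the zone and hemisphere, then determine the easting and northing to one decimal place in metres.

Longitude 63.0764° lies in the 6° band [60°, 66°), giving zone 41; latitude is north of the equator, so 41N.
Zone 41 central meridian λ₀ = 6×41 − 183 = 63°; Δλ = +0.0764°.
Transverse Mercator on WGS84 with k₀ = 0.9996 gives E = 502588.940 m, N = 8025275.014 m.

Zone 41N: E 502588.9 m, N 8025275.0 m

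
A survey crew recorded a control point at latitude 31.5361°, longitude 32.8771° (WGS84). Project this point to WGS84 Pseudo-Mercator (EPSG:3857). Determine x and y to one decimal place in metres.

x 3659862.0 m, y 3702569.4 m

Web Mercator is spherical with R = a = 6378137 m.
x = R·λ = 6378137 × 0.573813644 = 3659862.031 m.
y = R·ln tan(π/4 + φ/2) = 6378137 × 0.580509545 = 3702569.406 m.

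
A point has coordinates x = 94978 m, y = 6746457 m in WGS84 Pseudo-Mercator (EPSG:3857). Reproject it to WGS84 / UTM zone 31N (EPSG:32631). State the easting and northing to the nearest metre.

E 351653 m, N 5730098 m

Web Mercator inverse (R = 6378137 m) → φ = 51.70219737°, λ = 0.85320189°.
UTM 31N forward: E = 351653.210 m, N = 5730098.153 m.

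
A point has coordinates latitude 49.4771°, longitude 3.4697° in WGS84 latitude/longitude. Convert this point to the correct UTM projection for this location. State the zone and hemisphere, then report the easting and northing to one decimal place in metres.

Zone 31N: E 534025.6 m, N 5480600.9 m

Longitude 3.4697° lies in the 6° band [0°, 6°), giving zone 31; latitude is north of the equator, so 31N.
Zone 31 central meridian λ₀ = 6×31 − 183 = 3°; Δλ = +0.4697°.
Transverse Mercator on WGS84 with k₀ = 0.9996 gives E = 534025.6496 m, N = 5480600.944 m.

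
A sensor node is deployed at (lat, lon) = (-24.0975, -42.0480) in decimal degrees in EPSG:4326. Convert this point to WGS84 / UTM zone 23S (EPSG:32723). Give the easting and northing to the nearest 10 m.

E 800110 m, N 7331820 m

Zone 23 central meridian λ₀ = 6×23 − 183 = -45°; Δλ = +2.9520°.
Transverse Mercator on WGS84 with k₀ = 0.9996 gives E = 800113.568 m, N = 7331820.305 m.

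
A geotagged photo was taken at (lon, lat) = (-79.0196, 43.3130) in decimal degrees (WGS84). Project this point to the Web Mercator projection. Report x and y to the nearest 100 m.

Web Mercator is spherical with R = a = 6378137 m.
x = R·λ = 6378137 × -1.379152194 = -8796421.635 m.
y = R·ln tan(π/4 + φ/2) = 6378137 × 0.840329337 = 5359735.640 m.

x -8796400 m, y 5359700 m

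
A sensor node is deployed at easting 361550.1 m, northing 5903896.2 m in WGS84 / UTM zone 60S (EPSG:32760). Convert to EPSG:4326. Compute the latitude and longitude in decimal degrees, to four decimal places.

lat -37.0009°, lon 175.4440°

Zone 60S: λ₀ = 177°, k₀ = 0.9996, false easting 500000 m, false northing 10000000 m.
Meridian distance M = (N − FN)/k₀ = -4097742.9 m.
Inverse transverse Mercator on WGS84 gives φ = -37.00090014°, λ = 175.44399959°.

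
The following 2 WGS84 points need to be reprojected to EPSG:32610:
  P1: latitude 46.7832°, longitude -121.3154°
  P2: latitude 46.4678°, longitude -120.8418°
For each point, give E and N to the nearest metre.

UTM zone 10N: λ₀ = -123°, k₀ = 0.9996.
P1 (46.7832°, -121.3154°) → (628588.690, 5182450.205) m.
P2 (46.4678°, -120.8418°) → (665698.540, 5148288.439) m.

P1: E 628589 m, N 5182450 m; P2: E 665699 m, N 5148288 m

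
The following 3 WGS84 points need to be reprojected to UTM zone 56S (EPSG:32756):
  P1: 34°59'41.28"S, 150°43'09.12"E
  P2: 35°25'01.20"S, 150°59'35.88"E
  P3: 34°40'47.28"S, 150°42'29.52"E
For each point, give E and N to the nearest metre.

P1: E 291841 m, N 6125157 m; P2: E 317807 m, N 6078862 m; P3: E 290038 m, N 6160075 m

UTM zone 56S: λ₀ = 153°, k₀ = 0.9996.
P1 (-34.9948°, 150.7192°) → (291841.091, 6125156.754) m.
P2 (-35.4170°, 150.9933°) → (317806.797, 6078862.200) m.
P3 (-34.6798°, 150.7082°) → (290038.163, 6160074.915) m.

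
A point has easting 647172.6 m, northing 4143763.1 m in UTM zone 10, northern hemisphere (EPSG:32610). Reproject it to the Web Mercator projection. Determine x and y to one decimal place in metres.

x -13507128.5 m, y 4499073.8 m

Unproject from UTM 10N (λ₀ = -123°) → φ = 37.42900007°, λ = -121.33660002°.
Web Mercator (R = 6378137 m): x = -13507128.529 m, y = 4499073.759 m.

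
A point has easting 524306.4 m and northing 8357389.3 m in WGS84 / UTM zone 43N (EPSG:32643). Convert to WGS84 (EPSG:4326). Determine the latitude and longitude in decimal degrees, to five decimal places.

Zone 43N: λ₀ = 75°, k₀ = 0.9996, false easting 500000 m.
Meridian distance M = (N − FN)/k₀ = 8360733.6 m.
Inverse transverse Mercator on WGS84 gives φ = 75.30119958°, λ = 75.85819897°.

lat 75.30120°, lon 75.85820°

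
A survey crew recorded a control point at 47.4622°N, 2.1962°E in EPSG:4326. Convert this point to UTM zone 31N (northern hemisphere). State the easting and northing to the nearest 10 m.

E 439420 m, N 5256840 m

Zone 31 central meridian λ₀ = 6×31 − 183 = 3°; Δλ = -0.8038°.
Transverse Mercator on WGS84 with k₀ = 0.9996 gives E = 439419.795 m, N = 5256841.920 m.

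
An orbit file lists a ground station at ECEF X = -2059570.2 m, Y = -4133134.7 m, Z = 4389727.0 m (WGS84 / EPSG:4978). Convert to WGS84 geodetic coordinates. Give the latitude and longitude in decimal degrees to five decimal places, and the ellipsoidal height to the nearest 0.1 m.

λ = atan2(Y, X) = -116.48739998°; p = √(X²+Y²) = 4617860.1 m.
Bowring's method on WGS84 (a = 6378137 m, b = 6356752.314 m) gives φ = 43.74129938°, h = 3409.310 m.

lat 43.74130°, lon -116.48740°, h 3409.3 m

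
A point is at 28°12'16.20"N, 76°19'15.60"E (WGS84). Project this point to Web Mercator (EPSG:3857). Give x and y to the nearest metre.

x 8496015 m, y 3274781 m

Web Mercator is spherical with R = a = 6378137 m.
x = R·λ = 6378137 × 1.332052738 = 8496014.857 m.
y = R·ln tan(π/4 + φ/2) = 6378137 × 0.513438503 = 3274781.112 m.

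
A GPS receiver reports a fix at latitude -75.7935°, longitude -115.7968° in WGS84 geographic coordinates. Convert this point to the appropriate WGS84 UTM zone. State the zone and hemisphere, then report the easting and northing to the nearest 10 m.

Zone 11S: E 532960 m, N 1587520 m

Longitude -115.7968° lies in the 6° band [-120°, -114°), giving zone 11; latitude is south of the equator, so 11S.
Zone 11 central meridian λ₀ = 6×11 − 183 = -117°; Δλ = +1.2032°.
Transverse Mercator on WGS84 with k₀ = 0.9996 gives E = 532959.675 m, N = 1587520.877 m.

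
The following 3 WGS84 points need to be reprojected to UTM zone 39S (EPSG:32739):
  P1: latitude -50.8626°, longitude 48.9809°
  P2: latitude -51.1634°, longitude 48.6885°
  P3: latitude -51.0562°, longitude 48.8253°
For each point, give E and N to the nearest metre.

UTM zone 39S: λ₀ = 51°, k₀ = 0.9996.
P1 (-50.8626°, 48.9809°) → (357908.476, 4363512.051) m.
P2 (-51.1634°, 48.6885°) → (338382.663, 4329464.137) m.
P3 (-51.0562°, 48.8253°) → (347594.243, 4341675.395) m.

P1: E 357908 m, N 4363512 m; P2: E 338383 m, N 4329464 m; P3: E 347594 m, N 4341675 m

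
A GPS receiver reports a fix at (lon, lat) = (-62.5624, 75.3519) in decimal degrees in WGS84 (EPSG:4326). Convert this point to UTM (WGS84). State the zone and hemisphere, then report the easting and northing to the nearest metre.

Longitude -62.5624° lies in the 6° band [-66°, -60°), giving zone 20; latitude is north of the equator, so 20N.
Zone 20 central meridian λ₀ = 6×20 − 183 = -63°; Δλ = +0.4376°.
Transverse Mercator on WGS84 with k₀ = 0.9996 gives E = 512352.459 m, N = 8362915.853 m.

Zone 20N: E 512352 m, N 8362916 m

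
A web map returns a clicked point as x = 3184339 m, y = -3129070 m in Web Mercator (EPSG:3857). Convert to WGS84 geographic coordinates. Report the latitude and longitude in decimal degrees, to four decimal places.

lat -27.0448°, lon 28.6054°

R = 6378137 m. λ = x/R = 28.60540394°.
φ = 2·arctan(exp(y/R)) − 90° = 2·arctan(0.61226) − 90° = -27.04479974°.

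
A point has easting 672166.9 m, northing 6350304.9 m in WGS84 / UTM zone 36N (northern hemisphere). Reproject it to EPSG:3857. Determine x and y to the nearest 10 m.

x 3991340 m, y 7814130 m

Unproject from UTM 36N (λ₀ = 33°) → φ = 57.26329957°, λ = 35.85480047°.
Web Mercator (R = 6378137 m): x = 3991338.130 m, y = 7814126.325 m.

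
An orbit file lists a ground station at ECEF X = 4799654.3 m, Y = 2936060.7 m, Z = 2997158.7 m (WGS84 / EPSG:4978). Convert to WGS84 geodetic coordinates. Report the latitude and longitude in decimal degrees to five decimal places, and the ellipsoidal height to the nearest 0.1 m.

lat 28.20370°, lon 31.45510°, h 1566.7 m

λ = atan2(Y, X) = 31.45509991°; p = √(X²+Y²) = 5626467.3 m.
Bowring's method on WGS84 (a = 6378137 m, b = 6356752.314 m) gives φ = 28.20369965°, h = 1566.737 m.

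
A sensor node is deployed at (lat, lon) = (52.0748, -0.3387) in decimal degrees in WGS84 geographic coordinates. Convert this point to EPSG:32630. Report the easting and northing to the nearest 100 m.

E 682400 m, N 5772700 m

Zone 30 central meridian λ₀ = 6×30 − 183 = -3°; Δλ = +2.6613°.
Transverse Mercator on WGS84 with k₀ = 0.9996 gives E = 682379.038 m, N = 5772699.903 m.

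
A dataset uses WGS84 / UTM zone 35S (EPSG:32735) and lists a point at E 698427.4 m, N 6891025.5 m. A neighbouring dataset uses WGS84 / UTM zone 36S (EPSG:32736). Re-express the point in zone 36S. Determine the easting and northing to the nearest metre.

UTM 35S → geographic: φ = -28.09140034°, λ = 29.01960000°.
UTM 36S (λ₀ = 33°) forward: E = 108791.412 m, N = 6886267.309 m.

E 108791 m, N 6886267 m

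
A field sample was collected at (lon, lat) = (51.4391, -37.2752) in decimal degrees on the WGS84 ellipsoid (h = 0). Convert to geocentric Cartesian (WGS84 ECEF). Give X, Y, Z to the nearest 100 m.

X 3167600 m, Y 3973500 m, Z -3841700 m

WGS84: a = 6378137 m, e² = 0.006694380; N(φ) = a/√(1−e²sin²φ) = 6385982.305 m.
X = (N+h)·cosφ·cosλ = 3167567.062 m; Y = (N+h)·cosφ·sinλ = 3973501.125 m; Z = (N(1−e²)+h)·sinφ = -3841740.656 m.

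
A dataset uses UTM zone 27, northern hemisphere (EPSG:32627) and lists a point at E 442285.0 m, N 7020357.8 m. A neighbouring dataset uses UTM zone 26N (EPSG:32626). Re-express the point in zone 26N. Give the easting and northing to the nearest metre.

UTM 27N → geographic: φ = 63.30740002°, λ = -22.15160087°.
UTM 26N (λ₀ = -27°) forward: E = 742824.794 m, N = 7029026.355 m.

E 742825 m, N 7029026 m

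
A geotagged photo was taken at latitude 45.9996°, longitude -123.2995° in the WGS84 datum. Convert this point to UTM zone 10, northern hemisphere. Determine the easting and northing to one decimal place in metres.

E 476808.9 m, N 5094046.7 m

Zone 10 central meridian λ₀ = 6×10 − 183 = -123°; Δλ = -0.2995°.
Transverse Mercator on WGS84 with k₀ = 0.9996 gives E = 476808.858 m, N = 5094046.651 m.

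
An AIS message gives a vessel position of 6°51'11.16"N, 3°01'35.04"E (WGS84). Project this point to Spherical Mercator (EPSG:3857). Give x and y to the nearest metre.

x 336897 m, y 764709 m

Web Mercator is spherical with R = a = 6378137 m.
x = R·λ = 6378137 × 0.052820644 = 336897.307 m.
y = R·ln tan(π/4 + φ/2) = 6378137 × 0.119895378 = 764709.149 m.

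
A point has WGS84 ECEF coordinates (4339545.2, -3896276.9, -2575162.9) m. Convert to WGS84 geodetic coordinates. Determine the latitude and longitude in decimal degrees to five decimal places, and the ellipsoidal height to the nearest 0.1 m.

lat -23.96660°, lon -41.91920°, h 638.6 m

λ = atan2(Y, X) = -41.91919990°; p = √(X²+Y²) = 5832034.5 m.
Bowring's method on WGS84 (a = 6378137 m, b = 6356752.314 m) gives φ = -23.96660000°, h = 638.620 m.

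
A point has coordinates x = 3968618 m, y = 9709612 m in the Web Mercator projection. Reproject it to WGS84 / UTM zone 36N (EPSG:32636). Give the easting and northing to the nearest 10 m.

Web Mercator inverse (R = 6378137 m) → φ = 65.38159964°, λ = 35.65070206°.
UTM 36N forward: E = 623183.583 m, N = 7253575.261 m.

E 623180 m, N 7253580 m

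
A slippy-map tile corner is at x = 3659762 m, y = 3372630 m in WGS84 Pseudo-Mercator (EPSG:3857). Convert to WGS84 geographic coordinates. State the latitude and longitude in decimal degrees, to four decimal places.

R = 6378137 m. λ = x/R = 32.87620141°.
φ = 2·arctan(exp(y/R)) − 90° = 2·arctan(1.69686) − 90° = 28.97630077°.

lat 28.9763°, lon 32.8762°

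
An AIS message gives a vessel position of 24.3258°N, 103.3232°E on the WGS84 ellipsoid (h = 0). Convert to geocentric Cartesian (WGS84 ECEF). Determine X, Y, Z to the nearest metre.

WGS84: a = 6378137 m, e² = 0.006694380; N(φ) = a/√(1−e²sin²φ) = 6381762.602 m.
X = (N+h)·cosφ·cosλ = -1340071.152 m; Y = (N+h)·cosφ·sinλ = 5658664.464 m; Z = (N(1−e²)+h)·sinφ = 2611207.530 m.

X -1340071 m, Y 5658664 m, Z 2611208 m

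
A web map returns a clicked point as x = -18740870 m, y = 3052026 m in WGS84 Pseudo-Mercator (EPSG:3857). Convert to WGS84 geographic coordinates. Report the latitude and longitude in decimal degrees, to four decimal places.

lat 26.4267°, lon -168.3521°

R = 6378137 m. λ = x/R = -168.35209959°.
φ = 2·arctan(exp(y/R)) − 90° = 2·arctan(1.61367) − 90° = 26.42669783°.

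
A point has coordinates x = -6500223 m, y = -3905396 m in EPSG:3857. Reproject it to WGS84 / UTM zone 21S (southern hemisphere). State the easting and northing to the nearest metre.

E 370025 m, N 6339426 m

Web Mercator inverse (R = 6378137 m) → φ = -33.07599968°, λ = -58.39249671°.
UTM 21S forward: E = 370025.182 m, N = 6339425.594 m.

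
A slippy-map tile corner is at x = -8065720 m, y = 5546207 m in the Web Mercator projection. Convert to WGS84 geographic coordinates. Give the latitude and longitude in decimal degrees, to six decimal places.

R = 6378137 m. λ = x/R = -72.45559553°.
φ = 2·arctan(exp(y/R)) − 90° = 2·arctan(2.38587) − 90° = 44.51960155°.

lat 44.519602°, lon -72.455596°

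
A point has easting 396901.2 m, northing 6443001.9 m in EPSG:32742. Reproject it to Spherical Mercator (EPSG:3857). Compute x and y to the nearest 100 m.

x 7559400 m, y -3782300 m

Unproject from UTM 42S (λ₀ = 69°) → φ = -32.14469972°, λ = 67.90680024°.
Web Mercator (R = 6378137 m): x = 7559350.424 m, y = -3782319.738 m.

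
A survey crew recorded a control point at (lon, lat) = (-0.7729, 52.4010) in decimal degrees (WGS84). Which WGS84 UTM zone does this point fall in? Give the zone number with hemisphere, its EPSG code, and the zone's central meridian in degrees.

Zone 30N (EPSG:32630), central meridian -3°

UTM zone = ⌊(λ + 180)/6⌋ + 1; -0.7729° ∈ [-6°, 0°) → zone 30.
Hemisphere: N (φ ≥ 0).
Central meridian λ₀ = 6×30 − 183 = -3°.
EPSG code: 32630.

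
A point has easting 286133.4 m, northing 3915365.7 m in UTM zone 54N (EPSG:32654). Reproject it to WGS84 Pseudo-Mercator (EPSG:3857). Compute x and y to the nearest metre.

Unproject from UTM 54N (λ₀ = 141°) → φ = 35.35869961°, λ = 138.64620056°.
Web Mercator (R = 6378137 m): x = 15434024.447 m, y = 4212734.464 m.

x 15434024 m, y 4212734 m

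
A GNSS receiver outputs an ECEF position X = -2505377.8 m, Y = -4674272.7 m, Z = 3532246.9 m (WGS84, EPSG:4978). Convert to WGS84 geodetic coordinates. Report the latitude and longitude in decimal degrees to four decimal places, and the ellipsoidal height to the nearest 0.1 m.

lat 33.8429°, lon -118.1910°, h 467.3 m

λ = atan2(Y, X) = -118.19100017°; p = √(X²+Y²) = 5303370.9 m.
Bowring's method on WGS84 (a = 6378137 m, b = 6356752.314 m) gives φ = 33.84289999°, h = 467.259 m.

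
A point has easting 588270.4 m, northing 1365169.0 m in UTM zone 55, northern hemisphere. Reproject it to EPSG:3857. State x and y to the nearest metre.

Unproject from UTM 55N (λ₀ = 147°) → φ = 12.34799977°, λ = 147.81189996°.
Web Mercator (R = 6378137 m): x = 16454345.437 m, y = 1385338.852 m.

x 16454345 m, y 1385339 m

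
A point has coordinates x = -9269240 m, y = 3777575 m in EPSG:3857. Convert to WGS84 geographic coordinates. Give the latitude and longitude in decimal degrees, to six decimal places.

lat 32.108604°, lon -83.267000°

R = 6378137 m. λ = x/R = -83.26699964°.
φ = 2·arctan(exp(y/R)) − 90° = 2·arctan(1.80809) − 90° = 32.10860364°.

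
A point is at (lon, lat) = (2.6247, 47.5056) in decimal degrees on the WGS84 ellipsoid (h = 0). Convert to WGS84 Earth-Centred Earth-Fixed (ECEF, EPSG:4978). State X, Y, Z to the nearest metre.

X 4311881 m, Y 197664 m, Z 4679918 m

WGS84: a = 6378137 m, e² = 0.006694380; N(φ) = a/√(1−e²sin²φ) = 6389775.613 m.
X = (N+h)·cosφ·cosλ = 4311881.109 m; Y = (N+h)·cosφ·sinλ = 197664.081 m; Z = (N(1−e²)+h)·sinφ = 4679918.354 m.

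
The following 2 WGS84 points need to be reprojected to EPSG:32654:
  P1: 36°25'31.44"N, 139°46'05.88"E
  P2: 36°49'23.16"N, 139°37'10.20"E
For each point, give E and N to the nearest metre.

P1: E 389587 m, N 4031838 m; P2: E 376881 m, N 4076138 m

UTM zone 54N: λ₀ = 141°, k₀ = 0.9996.
P1 (36.4254°, 139.7683°) → (389586.532, 4031837.961) m.
P2 (36.8231°, 139.6195°) → (376881.186, 4076137.638) m.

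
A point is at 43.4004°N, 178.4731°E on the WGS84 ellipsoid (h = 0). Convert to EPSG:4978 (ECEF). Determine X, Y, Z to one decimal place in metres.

WGS84: a = 6378137 m, e² = 0.006694380; N(φ) = a/√(1−e²sin²φ) = 6388239.657 m.
X = (N+h)·cosφ·cosλ = -4639854.402 m; Y = (N+h)·cosφ·sinλ = 123678.766 m; Z = (N(1−e²)+h)·sinφ = 4359928.366 m.

X -4639854.4 m, Y 123678.8 m, Z 4359928.4 m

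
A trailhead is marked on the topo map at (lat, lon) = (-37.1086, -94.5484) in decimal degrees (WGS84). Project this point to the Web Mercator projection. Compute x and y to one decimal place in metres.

x -10525079.7 m, y -4454255.1 m

Web Mercator is spherical with R = a = 6378137 m.
x = R·λ = 6378137 × -1.650180882 = -10525079.743 m.
y = R·ln tan(π/4 + φ/2) = 6378137 × -0.698363026 = -4454255.057 m.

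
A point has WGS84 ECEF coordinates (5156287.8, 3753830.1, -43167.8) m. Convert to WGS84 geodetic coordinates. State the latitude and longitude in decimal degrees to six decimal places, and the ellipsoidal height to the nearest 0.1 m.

lat -0.390400°, lon 36.055000°, h -16.6 m

λ = atan2(Y, X) = 36.05500005°; p = √(X²+Y²) = 6377973.4 m.
Bowring's method on WGS84 (a = 6378137 m, b = 6356752.314 m) gives φ = -0.39040039°, h = -16.563 m.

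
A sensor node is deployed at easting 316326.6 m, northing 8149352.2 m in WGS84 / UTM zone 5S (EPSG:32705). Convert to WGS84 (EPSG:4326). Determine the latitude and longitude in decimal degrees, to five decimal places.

Zone 5S: λ₀ = -153°, k₀ = 0.9996, false easting 500000 m, false northing 10000000 m.
Meridian distance M = (N − FN)/k₀ = -1851388.4 m.
Inverse transverse Mercator on WGS84 gives φ = -16.73149997°, λ = -154.72289968°.

lat -16.73150°, lon -154.72290°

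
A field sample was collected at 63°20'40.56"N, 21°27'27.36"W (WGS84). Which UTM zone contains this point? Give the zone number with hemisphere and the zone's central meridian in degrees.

UTM zone = ⌊(λ + 180)/6⌋ + 1; -21.4576° ∈ [-24°, -18°) → zone 27.
Hemisphere: N (φ ≥ 0).
Central meridian λ₀ = 6×27 − 183 = -21°.

Zone 27N, central meridian -21°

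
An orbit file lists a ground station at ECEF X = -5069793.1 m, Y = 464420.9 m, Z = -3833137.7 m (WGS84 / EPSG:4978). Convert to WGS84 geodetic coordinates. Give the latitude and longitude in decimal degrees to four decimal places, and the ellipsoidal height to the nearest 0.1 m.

λ = atan2(Y, X) = 174.76599970°; p = √(X²+Y²) = 5091020.4 m.
Bowring's method on WGS84 (a = 6378137 m, b = 6356752.314 m) gives φ = -37.16189961°, h = 2334.775 m.

lat -37.1619°, lon 174.7660°, h 2334.8 m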